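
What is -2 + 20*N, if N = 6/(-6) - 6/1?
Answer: -142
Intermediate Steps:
N = -7 (N = 6*(-⅙) - 6*1 = -1 - 6 = -7)
-2 + 20*N = -2 + 20*(-7) = -2 - 140 = -142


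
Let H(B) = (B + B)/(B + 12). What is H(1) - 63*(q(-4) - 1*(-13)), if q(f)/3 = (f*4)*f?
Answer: -167893/13 ≈ -12915.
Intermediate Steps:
q(f) = 12*f² (q(f) = 3*((f*4)*f) = 3*((4*f)*f) = 3*(4*f²) = 12*f²)
H(B) = 2*B/(12 + B) (H(B) = (2*B)/(12 + B) = 2*B/(12 + B))
H(1) - 63*(q(-4) - 1*(-13)) = 2*1/(12 + 1) - 63*(12*(-4)² - 1*(-13)) = 2*1/13 - 63*(12*16 + 13) = 2*1*(1/13) - 63*(192 + 13) = 2/13 - 63*205 = 2/13 - 12915 = -167893/13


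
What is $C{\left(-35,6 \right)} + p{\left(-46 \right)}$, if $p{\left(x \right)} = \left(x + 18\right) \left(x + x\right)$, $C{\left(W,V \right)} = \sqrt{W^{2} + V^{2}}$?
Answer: $2576 + \sqrt{1261} \approx 2611.5$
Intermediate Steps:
$C{\left(W,V \right)} = \sqrt{V^{2} + W^{2}}$
$p{\left(x \right)} = 2 x \left(18 + x\right)$ ($p{\left(x \right)} = \left(18 + x\right) 2 x = 2 x \left(18 + x\right)$)
$C{\left(-35,6 \right)} + p{\left(-46 \right)} = \sqrt{6^{2} + \left(-35\right)^{2}} + 2 \left(-46\right) \left(18 - 46\right) = \sqrt{36 + 1225} + 2 \left(-46\right) \left(-28\right) = \sqrt{1261} + 2576 = 2576 + \sqrt{1261}$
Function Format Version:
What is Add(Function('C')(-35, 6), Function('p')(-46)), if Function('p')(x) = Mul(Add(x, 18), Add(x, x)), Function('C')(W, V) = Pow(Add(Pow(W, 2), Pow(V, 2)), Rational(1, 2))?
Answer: Add(2576, Pow(1261, Rational(1, 2))) ≈ 2611.5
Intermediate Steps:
Function('C')(W, V) = Pow(Add(Pow(V, 2), Pow(W, 2)), Rational(1, 2))
Function('p')(x) = Mul(2, x, Add(18, x)) (Function('p')(x) = Mul(Add(18, x), Mul(2, x)) = Mul(2, x, Add(18, x)))
Add(Function('C')(-35, 6), Function('p')(-46)) = Add(Pow(Add(Pow(6, 2), Pow(-35, 2)), Rational(1, 2)), Mul(2, -46, Add(18, -46))) = Add(Pow(Add(36, 1225), Rational(1, 2)), Mul(2, -46, -28)) = Add(Pow(1261, Rational(1, 2)), 2576) = Add(2576, Pow(1261, Rational(1, 2)))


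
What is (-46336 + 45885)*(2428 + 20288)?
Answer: -10244916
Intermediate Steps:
(-46336 + 45885)*(2428 + 20288) = -451*22716 = -10244916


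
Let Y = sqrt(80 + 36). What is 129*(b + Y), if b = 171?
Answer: 22059 + 258*sqrt(29) ≈ 23448.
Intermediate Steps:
Y = 2*sqrt(29) (Y = sqrt(116) = 2*sqrt(29) ≈ 10.770)
129*(b + Y) = 129*(171 + 2*sqrt(29)) = 22059 + 258*sqrt(29)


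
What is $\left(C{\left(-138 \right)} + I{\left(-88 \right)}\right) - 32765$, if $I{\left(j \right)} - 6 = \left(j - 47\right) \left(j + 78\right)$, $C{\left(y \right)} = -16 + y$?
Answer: $-31563$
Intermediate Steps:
$I{\left(j \right)} = 6 + \left(-47 + j\right) \left(78 + j\right)$ ($I{\left(j \right)} = 6 + \left(j - 47\right) \left(j + 78\right) = 6 + \left(-47 + j\right) \left(78 + j\right)$)
$\left(C{\left(-138 \right)} + I{\left(-88 \right)}\right) - 32765 = \left(\left(-16 - 138\right) + \left(-3660 + \left(-88\right)^{2} + 31 \left(-88\right)\right)\right) - 32765 = \left(-154 - -1356\right) - 32765 = \left(-154 + 1356\right) - 32765 = 1202 - 32765 = -31563$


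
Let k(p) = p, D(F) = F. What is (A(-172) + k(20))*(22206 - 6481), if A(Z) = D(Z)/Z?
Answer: 330225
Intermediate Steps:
A(Z) = 1 (A(Z) = Z/Z = 1)
(A(-172) + k(20))*(22206 - 6481) = (1 + 20)*(22206 - 6481) = 21*15725 = 330225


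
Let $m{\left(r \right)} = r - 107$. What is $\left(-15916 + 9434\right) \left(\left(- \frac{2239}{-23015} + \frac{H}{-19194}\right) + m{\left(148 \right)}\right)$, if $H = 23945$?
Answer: $- \frac{8150479532963}{31553565} \approx -2.5831 \cdot 10^{5}$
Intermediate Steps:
$m{\left(r \right)} = -107 + r$ ($m{\left(r \right)} = r - 107 = -107 + r$)
$\left(-15916 + 9434\right) \left(\left(- \frac{2239}{-23015} + \frac{H}{-19194}\right) + m{\left(148 \right)}\right) = \left(-15916 + 9434\right) \left(\left(- \frac{2239}{-23015} + \frac{23945}{-19194}\right) + \left(-107 + 148\right)\right) = - 6482 \left(\left(\left(-2239\right) \left(- \frac{1}{23015}\right) + 23945 \left(- \frac{1}{19194}\right)\right) + 41\right) = - 6482 \left(\left(\frac{2239}{23015} - \frac{23945}{19194}\right) + 41\right) = - 6482 \left(- \frac{508118809}{441749910} + 41\right) = \left(-6482\right) \frac{17603627501}{441749910} = - \frac{8150479532963}{31553565}$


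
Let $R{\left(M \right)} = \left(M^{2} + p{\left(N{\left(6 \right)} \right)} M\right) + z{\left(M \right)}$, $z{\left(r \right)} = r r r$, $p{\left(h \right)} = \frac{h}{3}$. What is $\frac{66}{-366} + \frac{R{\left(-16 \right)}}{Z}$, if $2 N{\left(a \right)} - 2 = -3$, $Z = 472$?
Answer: $- \frac{89726}{10797} \approx -8.3103$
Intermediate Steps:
$N{\left(a \right)} = - \frac{1}{2}$ ($N{\left(a \right)} = 1 + \frac{1}{2} \left(-3\right) = 1 - \frac{3}{2} = - \frac{1}{2}$)
$p{\left(h \right)} = \frac{h}{3}$ ($p{\left(h \right)} = h \frac{1}{3} = \frac{h}{3}$)
$z{\left(r \right)} = r^{3}$ ($z{\left(r \right)} = r^{2} r = r^{3}$)
$R{\left(M \right)} = M^{2} + M^{3} - \frac{M}{6}$ ($R{\left(M \right)} = \left(M^{2} + \frac{1}{3} \left(- \frac{1}{2}\right) M\right) + M^{3} = \left(M^{2} - \frac{M}{6}\right) + M^{3} = M^{2} + M^{3} - \frac{M}{6}$)
$\frac{66}{-366} + \frac{R{\left(-16 \right)}}{Z} = \frac{66}{-366} + \frac{\left(-16\right) \left(- \frac{1}{6} - 16 + \left(-16\right)^{2}\right)}{472} = 66 \left(- \frac{1}{366}\right) + - 16 \left(- \frac{1}{6} - 16 + 256\right) \frac{1}{472} = - \frac{11}{61} + \left(-16\right) \frac{1439}{6} \cdot \frac{1}{472} = - \frac{11}{61} - \frac{1439}{177} = - \frac{89726}{10797}$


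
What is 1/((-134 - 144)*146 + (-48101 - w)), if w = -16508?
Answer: -1/72181 ≈ -1.3854e-5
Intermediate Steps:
1/((-134 - 144)*146 + (-48101 - w)) = 1/((-134 - 144)*146 + (-48101 - 1*(-16508))) = 1/(-278*146 + (-48101 + 16508)) = 1/(-40588 - 31593) = 1/(-72181) = -1/72181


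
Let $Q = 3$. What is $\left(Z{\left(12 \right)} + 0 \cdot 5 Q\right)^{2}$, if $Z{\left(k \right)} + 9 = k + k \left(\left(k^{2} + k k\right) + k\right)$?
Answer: $12981609$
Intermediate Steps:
$Z{\left(k \right)} = -9 + k + k \left(k + 2 k^{2}\right)$ ($Z{\left(k \right)} = -9 + \left(k + k \left(\left(k^{2} + k k\right) + k\right)\right) = -9 + \left(k + k \left(\left(k^{2} + k^{2}\right) + k\right)\right) = -9 + \left(k + k \left(2 k^{2} + k\right)\right) = -9 + \left(k + k \left(k + 2 k^{2}\right)\right) = -9 + k + k \left(k + 2 k^{2}\right)$)
$\left(Z{\left(12 \right)} + 0 \cdot 5 Q\right)^{2} = \left(\left(-9 + 12 + 12^{2} + 2 \cdot 12^{3}\right) + 0 \cdot 5 \cdot 3\right)^{2} = \left(\left(-9 + 12 + 144 + 2 \cdot 1728\right) + 0 \cdot 3\right)^{2} = \left(\left(-9 + 12 + 144 + 3456\right) + 0\right)^{2} = \left(3603 + 0\right)^{2} = 3603^{2} = 12981609$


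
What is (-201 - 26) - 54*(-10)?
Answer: 313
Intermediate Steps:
(-201 - 26) - 54*(-10) = -227 + 540 = 313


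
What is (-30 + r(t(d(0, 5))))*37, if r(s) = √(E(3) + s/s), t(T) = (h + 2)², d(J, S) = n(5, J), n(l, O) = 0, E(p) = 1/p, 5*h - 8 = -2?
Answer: -1110 + 74*√3/3 ≈ -1067.3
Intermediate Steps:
h = 6/5 (h = 8/5 + (⅕)*(-2) = 8/5 - ⅖ = 6/5 ≈ 1.2000)
d(J, S) = 0
t(T) = 256/25 (t(T) = (6/5 + 2)² = (16/5)² = 256/25)
r(s) = 2*√3/3 (r(s) = √(1/3 + s/s) = √(⅓ + 1) = √(4/3) = 2*√3/3)
(-30 + r(t(d(0, 5))))*37 = (-30 + 2*√3/3)*37 = -1110 + 74*√3/3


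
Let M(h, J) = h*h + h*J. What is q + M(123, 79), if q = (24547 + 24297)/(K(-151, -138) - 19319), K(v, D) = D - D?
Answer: 479951030/19319 ≈ 24843.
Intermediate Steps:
M(h, J) = h² + J*h
K(v, D) = 0
q = -48844/19319 (q = (24547 + 24297)/(0 - 19319) = 48844/(-19319) = 48844*(-1/19319) = -48844/19319 ≈ -2.5283)
q + M(123, 79) = -48844/19319 + 123*(79 + 123) = -48844/19319 + 123*202 = -48844/19319 + 24846 = 479951030/19319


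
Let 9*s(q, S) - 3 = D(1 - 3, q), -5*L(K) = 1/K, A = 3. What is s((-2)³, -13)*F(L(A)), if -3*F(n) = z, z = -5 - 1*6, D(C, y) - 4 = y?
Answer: -11/27 ≈ -0.40741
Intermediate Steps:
D(C, y) = 4 + y
z = -11 (z = -5 - 6 = -11)
L(K) = -1/(5*K)
F(n) = 11/3 (F(n) = -⅓*(-11) = 11/3)
s(q, S) = 7/9 + q/9 (s(q, S) = ⅓ + (4 + q)/9 = ⅓ + (4/9 + q/9) = 7/9 + q/9)
s((-2)³, -13)*F(L(A)) = (7/9 + (⅑)*(-2)³)*(11/3) = (7/9 + (⅑)*(-8))*(11/3) = (7/9 - 8/9)*(11/3) = -⅑*11/3 = -11/27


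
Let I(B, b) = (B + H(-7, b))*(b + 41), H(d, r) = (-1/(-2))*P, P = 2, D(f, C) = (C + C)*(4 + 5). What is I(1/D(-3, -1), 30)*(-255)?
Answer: -102595/6 ≈ -17099.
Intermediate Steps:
D(f, C) = 18*C (D(f, C) = (2*C)*9 = 18*C)
H(d, r) = 1 (H(d, r) = -1/(-2)*2 = -1*(-½)*2 = (½)*2 = 1)
I(B, b) = (1 + B)*(41 + b) (I(B, b) = (B + 1)*(b + 41) = (1 + B)*(41 + b))
I(1/D(-3, -1), 30)*(-255) = (41 + 30 + 41/((18*(-1))) + 30/(18*(-1)))*(-255) = (41 + 30 + 41/(-18) + 30/(-18))*(-255) = (41 + 30 + 41*(-1/18) - 1/18*30)*(-255) = (41 + 30 - 41/18 - 5/3)*(-255) = (1207/18)*(-255) = -102595/6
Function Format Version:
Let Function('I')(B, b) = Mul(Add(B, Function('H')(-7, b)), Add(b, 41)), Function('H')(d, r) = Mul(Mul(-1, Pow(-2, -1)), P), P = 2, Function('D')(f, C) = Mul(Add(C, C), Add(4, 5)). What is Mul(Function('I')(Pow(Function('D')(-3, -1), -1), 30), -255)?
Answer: Rational(-102595, 6) ≈ -17099.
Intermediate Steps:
Function('D')(f, C) = Mul(18, C) (Function('D')(f, C) = Mul(Mul(2, C), 9) = Mul(18, C))
Function('H')(d, r) = 1 (Function('H')(d, r) = Mul(Mul(-1, Pow(-2, -1)), 2) = Mul(Mul(-1, Rational(-1, 2)), 2) = Mul(Rational(1, 2), 2) = 1)
Function('I')(B, b) = Mul(Add(1, B), Add(41, b)) (Function('I')(B, b) = Mul(Add(B, 1), Add(b, 41)) = Mul(Add(1, B), Add(41, b)))
Mul(Function('I')(Pow(Function('D')(-3, -1), -1), 30), -255) = Mul(Add(41, 30, Mul(41, Pow(Mul(18, -1), -1)), Mul(Pow(Mul(18, -1), -1), 30)), -255) = Mul(Add(41, 30, Mul(41, Pow(-18, -1)), Mul(Pow(-18, -1), 30)), -255) = Mul(Add(41, 30, Mul(41, Rational(-1, 18)), Mul(Rational(-1, 18), 30)), -255) = Mul(Add(41, 30, Rational(-41, 18), Rational(-5, 3)), -255) = Mul(Rational(1207, 18), -255) = Rational(-102595, 6)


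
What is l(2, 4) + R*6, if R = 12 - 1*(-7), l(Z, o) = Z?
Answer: 116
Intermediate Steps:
R = 19 (R = 12 + 7 = 19)
l(2, 4) + R*6 = 2 + 19*6 = 2 + 114 = 116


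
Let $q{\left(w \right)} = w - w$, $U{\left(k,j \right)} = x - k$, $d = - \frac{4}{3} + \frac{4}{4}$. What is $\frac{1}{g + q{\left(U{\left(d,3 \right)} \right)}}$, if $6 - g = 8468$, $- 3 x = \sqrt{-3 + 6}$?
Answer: $- \frac{1}{8462} \approx -0.00011818$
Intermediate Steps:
$d = - \frac{1}{3}$ ($d = \left(-4\right) \frac{1}{3} + 4 \cdot \frac{1}{4} = - \frac{4}{3} + 1 = - \frac{1}{3} \approx -0.33333$)
$x = - \frac{\sqrt{3}}{3}$ ($x = - \frac{\sqrt{-3 + 6}}{3} = - \frac{\sqrt{3}}{3} \approx -0.57735$)
$g = -8462$ ($g = 6 - 8468 = -8462$)
$U{\left(k,j \right)} = - k - \frac{\sqrt{3}}{3}$ ($U{\left(k,j \right)} = - \frac{\sqrt{3}}{3} - k = - k - \frac{\sqrt{3}}{3}$)
$q{\left(w \right)} = 0$
$\frac{1}{g + q{\left(U{\left(d,3 \right)} \right)}} = \frac{1}{-8462 + 0} = \frac{1}{-8462} = - \frac{1}{8462}$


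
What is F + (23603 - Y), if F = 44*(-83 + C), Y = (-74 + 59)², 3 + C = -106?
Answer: 14930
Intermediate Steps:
C = -109 (C = -3 - 106 = -109)
Y = 225 (Y = (-15)² = 225)
F = -8448 (F = 44*(-83 - 109) = 44*(-192) = -8448)
F + (23603 - Y) = -8448 + (23603 - 1*225) = -8448 + (23603 - 225) = -8448 + 23378 = 14930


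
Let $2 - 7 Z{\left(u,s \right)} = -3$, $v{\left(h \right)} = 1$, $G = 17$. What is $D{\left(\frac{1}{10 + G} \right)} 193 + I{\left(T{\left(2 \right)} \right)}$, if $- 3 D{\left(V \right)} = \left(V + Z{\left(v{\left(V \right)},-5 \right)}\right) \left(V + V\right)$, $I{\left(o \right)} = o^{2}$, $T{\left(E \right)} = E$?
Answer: $\frac{6424}{15309} \approx 0.41962$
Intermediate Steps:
$Z{\left(u,s \right)} = \frac{5}{7}$ ($Z{\left(u,s \right)} = \frac{2}{7} - - \frac{3}{7} = \frac{2}{7} + \frac{3}{7} = \frac{5}{7}$)
$D{\left(V \right)} = - \frac{2 V \left(\frac{5}{7} + V\right)}{3}$ ($D{\left(V \right)} = - \frac{\left(V + \frac{5}{7}\right) \left(V + V\right)}{3} = - \frac{\left(\frac{5}{7} + V\right) 2 V}{3} = - \frac{2 V \left(\frac{5}{7} + V\right)}{3}$)
$D{\left(\frac{1}{10 + G} \right)} 193 + I{\left(T{\left(2 \right)} \right)} = - \frac{2 \left(5 + \frac{7}{10 + 17}\right)}{21 \left(10 + 17\right)} 193 + 2^{2} = - \frac{2 \left(5 + \frac{7}{27}\right)}{21 \cdot 27} \cdot 193 + 4 = \left(- \frac{2}{21}\right) \frac{1}{27} \left(5 + 7 \cdot \frac{1}{27}\right) 193 + 4 = \left(- \frac{2}{21}\right) \frac{1}{27} \left(5 + \frac{7}{27}\right) 193 + 4 = \left(- \frac{2}{21}\right) \frac{1}{27} \cdot \frac{142}{27} \cdot 193 + 4 = \left(- \frac{284}{15309}\right) 193 + 4 = - \frac{54812}{15309} + 4 = \frac{6424}{15309}$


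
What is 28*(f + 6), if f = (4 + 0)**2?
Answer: 616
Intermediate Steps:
f = 16 (f = 4**2 = 16)
28*(f + 6) = 28*(16 + 6) = 28*22 = 616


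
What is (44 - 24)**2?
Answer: 400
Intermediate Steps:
(44 - 24)**2 = 20**2 = 400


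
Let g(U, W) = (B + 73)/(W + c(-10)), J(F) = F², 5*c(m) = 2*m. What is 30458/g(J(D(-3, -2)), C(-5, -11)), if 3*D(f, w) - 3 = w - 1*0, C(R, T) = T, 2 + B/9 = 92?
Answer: -456870/883 ≈ -517.41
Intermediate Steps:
B = 810 (B = -18 + 9*92 = -18 + 828 = 810)
D(f, w) = 1 + w/3 (D(f, w) = 1 + (w - 1*0)/3 = 1 + (w + 0)/3 = 1 + w/3)
c(m) = 2*m/5 (c(m) = (2*m)/5 = 2*m/5)
g(U, W) = 883/(-4 + W) (g(U, W) = (810 + 73)/(W + (⅖)*(-10)) = 883/(W - 4) = 883/(-4 + W))
30458/g(J(D(-3, -2)), C(-5, -11)) = 30458/((883/(-4 - 11))) = 30458/((883/(-15))) = 30458/((883*(-1/15))) = 30458/(-883/15) = 30458*(-15/883) = -456870/883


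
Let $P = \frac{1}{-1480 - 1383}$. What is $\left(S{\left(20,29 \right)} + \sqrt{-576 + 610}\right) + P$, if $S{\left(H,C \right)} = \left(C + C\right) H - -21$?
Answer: $\frac{3381202}{2863} + \sqrt{34} \approx 1186.8$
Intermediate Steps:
$S{\left(H,C \right)} = 21 + 2 C H$ ($S{\left(H,C \right)} = 2 C H + 21 = 21 + 2 C H$)
$P = - \frac{1}{2863}$ ($P = \frac{1}{-1480 - 1383} = \frac{1}{-2863} = - \frac{1}{2863} \approx -0.00034928$)
$\left(S{\left(20,29 \right)} + \sqrt{-576 + 610}\right) + P = \left(\left(21 + 2 \cdot 29 \cdot 20\right) + \sqrt{-576 + 610}\right) - \frac{1}{2863} = \left(\left(21 + 1160\right) + \sqrt{34}\right) - \frac{1}{2863} = \left(1181 + \sqrt{34}\right) - \frac{1}{2863} = \frac{3381202}{2863} + \sqrt{34}$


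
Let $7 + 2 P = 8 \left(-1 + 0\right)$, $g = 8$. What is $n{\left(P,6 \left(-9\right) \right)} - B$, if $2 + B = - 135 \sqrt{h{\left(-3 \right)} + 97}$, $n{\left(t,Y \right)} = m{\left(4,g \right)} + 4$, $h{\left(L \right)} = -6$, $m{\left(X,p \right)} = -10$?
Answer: $-4 + 135 \sqrt{91} \approx 1283.8$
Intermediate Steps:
$P = - \frac{15}{2}$ ($P = - \frac{7}{2} + \frac{8 \left(-1 + 0\right)}{2} = - \frac{7}{2} + \frac{8 \left(-1\right)}{2} = - \frac{7}{2} + \frac{1}{2} \left(-8\right) = - \frac{7}{2} - 4 = - \frac{15}{2} \approx -7.5$)
$n{\left(t,Y \right)} = -6$ ($n{\left(t,Y \right)} = -10 + 4 = -6$)
$B = -2 - 135 \sqrt{91}$ ($B = -2 - 135 \sqrt{-6 + 97} = -2 - 135 \sqrt{91} \approx -1289.8$)
$n{\left(P,6 \left(-9\right) \right)} - B = -6 - \left(-2 - 135 \sqrt{91}\right) = -6 + \left(2 + 135 \sqrt{91}\right) = -4 + 135 \sqrt{91}$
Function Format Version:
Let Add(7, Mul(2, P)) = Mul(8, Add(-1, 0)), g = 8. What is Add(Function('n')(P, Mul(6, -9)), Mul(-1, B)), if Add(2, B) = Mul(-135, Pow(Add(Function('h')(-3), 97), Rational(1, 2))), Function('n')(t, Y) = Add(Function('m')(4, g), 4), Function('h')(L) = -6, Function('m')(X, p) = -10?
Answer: Add(-4, Mul(135, Pow(91, Rational(1, 2)))) ≈ 1283.8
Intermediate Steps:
P = Rational(-15, 2) (P = Add(Rational(-7, 2), Mul(Rational(1, 2), Mul(8, Add(-1, 0)))) = Add(Rational(-7, 2), Mul(Rational(1, 2), Mul(8, -1))) = Add(Rational(-7, 2), Mul(Rational(1, 2), -8)) = Add(Rational(-7, 2), -4) = Rational(-15, 2) ≈ -7.5000)
Function('n')(t, Y) = -6 (Function('n')(t, Y) = Add(-10, 4) = -6)
B = Add(-2, Mul(-135, Pow(91, Rational(1, 2)))) (B = Add(-2, Mul(-135, Pow(Add(-6, 97), Rational(1, 2)))) = Add(-2, Mul(-135, Pow(91, Rational(1, 2)))) ≈ -1289.8)
Add(Function('n')(P, Mul(6, -9)), Mul(-1, B)) = Add(-6, Mul(-1, Add(-2, Mul(-135, Pow(91, Rational(1, 2)))))) = Add(-6, Add(2, Mul(135, Pow(91, Rational(1, 2))))) = Add(-4, Mul(135, Pow(91, Rational(1, 2))))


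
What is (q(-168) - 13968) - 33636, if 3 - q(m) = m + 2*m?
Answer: -47097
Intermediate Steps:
q(m) = 3 - 3*m (q(m) = 3 - (m + 2*m) = 3 - 3*m)
(q(-168) - 13968) - 33636 = ((3 - 3*(-168)) - 13968) - 33636 = ((3 + 504) - 13968) - 33636 = (507 - 13968) - 33636 = -13461 - 33636 = -47097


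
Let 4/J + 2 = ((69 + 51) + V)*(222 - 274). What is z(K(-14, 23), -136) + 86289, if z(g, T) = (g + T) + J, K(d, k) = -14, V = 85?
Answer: 459207007/5331 ≈ 86139.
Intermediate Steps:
J = -2/5331 (J = 4/(-2 + ((69 + 51) + 85)*(222 - 274)) = 4/(-2 + (120 + 85)*(-52)) = 4/(-2 + 205*(-52)) = 4/(-2 - 10660) = 4/(-10662) = 4*(-1/10662) = -2/5331 ≈ -0.00037516)
z(g, T) = -2/5331 + T + g (z(g, T) = (g + T) - 2/5331 = (T + g) - 2/5331 = -2/5331 + T + g)
z(K(-14, 23), -136) + 86289 = (-2/5331 - 136 - 14) + 86289 = -799652/5331 + 86289 = 459207007/5331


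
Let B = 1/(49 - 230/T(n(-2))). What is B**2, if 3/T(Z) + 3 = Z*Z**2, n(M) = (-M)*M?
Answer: 9/242020249 ≈ 3.7187e-8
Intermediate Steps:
n(M) = -M**2
T(Z) = 3/(-3 + Z**3) (T(Z) = 3/(-3 + Z*Z**2) = 3/(-3 + Z**3))
B = 3/15557 (B = 1/(49 - 230/(3/(-3 + (-1*(-2)**2)**3))) = 1/(49 - 230/(3/(-3 + (-1*4)**3))) = 1/(49 - 230/(3/(-3 + (-4)**3))) = 1/(49 - 230/(3/(-3 - 64))) = 1/(49 - 230/(3/(-67))) = 1/(49 - 230/(3*(-1/67))) = 1/(49 - 230/(-3/67)) = 1/(49 - 230*(-67/3)) = 1/(49 + 15410/3) = 1/(15557/3) = 3/15557 ≈ 0.00019284)
B**2 = (3/15557)**2 = 9/242020249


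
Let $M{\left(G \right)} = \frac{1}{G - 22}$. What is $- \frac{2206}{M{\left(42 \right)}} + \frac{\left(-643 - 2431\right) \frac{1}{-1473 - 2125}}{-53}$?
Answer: $- \frac{79371909}{1799} \approx -44120.0$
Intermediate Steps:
$M{\left(G \right)} = \frac{1}{-22 + G}$
$- \frac{2206}{M{\left(42 \right)}} + \frac{\left(-643 - 2431\right) \frac{1}{-1473 - 2125}}{-53} = - \frac{2206}{\frac{1}{-22 + 42}} + \frac{\left(-643 - 2431\right) \frac{1}{-1473 - 2125}}{-53} = - \frac{2206}{\frac{1}{20}} + - \frac{3074}{-3598} \left(- \frac{1}{53}\right) = - 2206 \frac{1}{\frac{1}{20}} + \left(-3074\right) \left(- \frac{1}{3598}\right) \left(- \frac{1}{53}\right) = \left(-2206\right) 20 + \frac{1537}{1799} \left(- \frac{1}{53}\right) = -44120 - \frac{29}{1799} = - \frac{79371909}{1799}$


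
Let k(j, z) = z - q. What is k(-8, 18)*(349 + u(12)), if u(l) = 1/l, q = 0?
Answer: 12567/2 ≈ 6283.5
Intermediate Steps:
u(l) = 1/l
k(j, z) = z (k(j, z) = z - 1*0 = z + 0 = z)
k(-8, 18)*(349 + u(12)) = 18*(349 + 1/12) = 18*(4189/12) = 12567/2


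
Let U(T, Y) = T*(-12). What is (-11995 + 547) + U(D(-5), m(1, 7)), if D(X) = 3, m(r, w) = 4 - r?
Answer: -11484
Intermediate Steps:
U(T, Y) = -12*T
(-11995 + 547) + U(D(-5), m(1, 7)) = (-11995 + 547) - 12*3 = -11448 - 36 = -11484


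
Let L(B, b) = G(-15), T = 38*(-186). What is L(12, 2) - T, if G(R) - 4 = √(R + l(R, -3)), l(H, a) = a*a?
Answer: 7072 + I*√6 ≈ 7072.0 + 2.4495*I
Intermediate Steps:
T = -7068
l(H, a) = a²
G(R) = 4 + √(9 + R) (G(R) = 4 + √(R + (-3)²) = 4 + √(R + 9) = 4 + √(9 + R))
L(B, b) = 4 + I*√6 (L(B, b) = 4 + √(9 - 15) = 4 + √(-6) = 4 + I*√6)
L(12, 2) - T = (4 + I*√6) - 1*(-7068) = (4 + I*√6) + 7068 = 7072 + I*√6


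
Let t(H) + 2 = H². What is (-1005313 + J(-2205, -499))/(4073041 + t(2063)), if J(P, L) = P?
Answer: -503759/4164504 ≈ -0.12097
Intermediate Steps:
t(H) = -2 + H²
(-1005313 + J(-2205, -499))/(4073041 + t(2063)) = (-1005313 - 2205)/(4073041 + (-2 + 2063²)) = -1007518/(4073041 + (-2 + 4255969)) = -1007518/(4073041 + 4255967) = -1007518/8329008 = -1007518*1/8329008 = -503759/4164504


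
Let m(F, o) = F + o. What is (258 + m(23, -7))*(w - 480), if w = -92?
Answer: -156728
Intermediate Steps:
(258 + m(23, -7))*(w - 480) = (258 + (23 - 7))*(-92 - 480) = (258 + 16)*(-572) = 274*(-572) = -156728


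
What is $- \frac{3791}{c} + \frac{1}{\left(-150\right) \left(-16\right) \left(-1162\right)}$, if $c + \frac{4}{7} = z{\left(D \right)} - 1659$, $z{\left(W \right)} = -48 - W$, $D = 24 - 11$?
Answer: $\frac{18501593389}{8397076800} \approx 2.2033$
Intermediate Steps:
$D = 13$ ($D = 24 - 11 = 13$)
$c = - \frac{12044}{7}$ ($c = - \frac{4}{7} - 1720 = - \frac{12044}{7} \approx -1720.6$)
$- \frac{3791}{c} + \frac{1}{\left(-150\right) \left(-16\right) \left(-1162\right)} = - \frac{3791}{- \frac{12044}{7}} + \frac{1}{\left(-150\right) \left(-16\right) \left(-1162\right)} = \left(-3791\right) \left(- \frac{7}{12044}\right) + \frac{1}{2400} \left(- \frac{1}{1162}\right) = \frac{26537}{12044} + \frac{1}{2400} \left(- \frac{1}{1162}\right) = \frac{26537}{12044} - \frac{1}{2788800} = \frac{18501593389}{8397076800}$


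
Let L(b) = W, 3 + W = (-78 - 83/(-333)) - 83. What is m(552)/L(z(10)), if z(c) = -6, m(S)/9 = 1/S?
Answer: -999/10033336 ≈ -9.9568e-5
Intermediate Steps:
W = -54529/333 (W = -3 + ((-78 - 83/(-333)) - 83) = -3 + ((-78 - 83*(-1/333)) - 83) = -3 + ((-78 + 83/333) - 83) = -3 + (-25891/333 - 83) = -3 - 53530/333 = -54529/333 ≈ -163.75)
m(S) = 9/S
L(b) = -54529/333
m(552)/L(z(10)) = (9/552)/(-54529/333) = (9*(1/552))*(-333/54529) = (3/184)*(-333/54529) = -999/10033336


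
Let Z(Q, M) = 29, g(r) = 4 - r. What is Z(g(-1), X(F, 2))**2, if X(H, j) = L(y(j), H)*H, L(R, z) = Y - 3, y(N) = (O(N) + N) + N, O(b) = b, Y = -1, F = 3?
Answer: 841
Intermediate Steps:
y(N) = 3*N (y(N) = (N + N) + N = 2*N + N = 3*N)
L(R, z) = -4 (L(R, z) = -1 - 3 = -4)
X(H, j) = -4*H
Z(g(-1), X(F, 2))**2 = 29**2 = 841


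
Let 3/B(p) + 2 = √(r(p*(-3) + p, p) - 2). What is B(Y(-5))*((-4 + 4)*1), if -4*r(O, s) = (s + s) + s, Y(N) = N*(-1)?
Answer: 0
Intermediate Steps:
Y(N) = -N
r(O, s) = -3*s/4 (r(O, s) = -((s + s) + s)/4 = -(2*s + s)/4 = -3*s/4)
B(p) = 3/(-2 + √(-2 - 3*p/4)) (B(p) = 3/(-2 + √(-3*p/4 - 2)) = 3/(-2 + √(-2 - 3*p/4)))
B(Y(-5))*((-4 + 4)*1) = (6/(-4 + √(-8 - (-3)*(-5))))*((-4 + 4)*1) = (6/(-4 + √(-8 - 3*5)))*(0*1) = (6/(-4 + √(-8 - 15)))*0 = (6/(-4 + √(-23)))*0 = (6/(-4 + I*√23))*0 = 0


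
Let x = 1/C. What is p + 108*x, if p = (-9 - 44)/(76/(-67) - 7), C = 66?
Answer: 48871/5995 ≈ 8.1520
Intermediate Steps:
x = 1/66 ≈ 0.015152
p = 3551/545 (p = -53/(76*(-1/67) - 7) = -53/(-76/67 - 7) = -53/(-545/67) = -53*(-67/545) = 3551/545 ≈ 6.5156)
p + 108*x = 3551/545 + 108*(1/66) = 3551/545 + 18/11 = 48871/5995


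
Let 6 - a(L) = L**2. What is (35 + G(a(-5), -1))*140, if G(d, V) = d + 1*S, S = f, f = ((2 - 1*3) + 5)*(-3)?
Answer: 560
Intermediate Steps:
a(L) = 6 - L**2
f = -12 (f = ((2 - 3) + 5)*(-3) = (-1 + 5)*(-3) = 4*(-3) = -12)
S = -12
G(d, V) = -12 + d (G(d, V) = d + 1*(-12) = d - 12 = -12 + d)
(35 + G(a(-5), -1))*140 = (35 + (-12 + (6 - 1*(-5)**2)))*140 = (35 + (-12 + (6 - 1*25)))*140 = (35 + (-12 + (6 - 25)))*140 = (35 + (-12 - 19))*140 = (35 - 31)*140 = 4*140 = 560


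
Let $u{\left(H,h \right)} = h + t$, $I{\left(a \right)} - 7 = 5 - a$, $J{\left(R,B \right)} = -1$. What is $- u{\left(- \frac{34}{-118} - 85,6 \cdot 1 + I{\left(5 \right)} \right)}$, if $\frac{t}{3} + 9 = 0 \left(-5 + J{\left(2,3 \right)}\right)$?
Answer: $14$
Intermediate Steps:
$I{\left(a \right)} = 12 - a$ ($I{\left(a \right)} = 7 - \left(-5 + a\right) = 12 - a$)
$t = -27$ ($t = -27 + 3 \cdot 0 \left(-5 - 1\right) = -27 + 3 \cdot 0 \left(-6\right) = -27 + 3 \cdot 0 = -27 + 0 = -27$)
$u{\left(H,h \right)} = -27 + h$ ($u{\left(H,h \right)} = h - 27 = -27 + h$)
$- u{\left(- \frac{34}{-118} - 85,6 \cdot 1 + I{\left(5 \right)} \right)} = - (-27 + \left(6 \cdot 1 + \left(12 - 5\right)\right)) = - (-27 + \left(6 + \left(12 - 5\right)\right)) = - (-27 + \left(6 + 7\right)) = - (-27 + 13) = \left(-1\right) \left(-14\right) = 14$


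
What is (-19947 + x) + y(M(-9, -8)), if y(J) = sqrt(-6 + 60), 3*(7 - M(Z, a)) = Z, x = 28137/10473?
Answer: -69625598/3491 + 3*sqrt(6) ≈ -19937.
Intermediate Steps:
x = 9379/3491 (x = 28137*(1/10473) = 9379/3491 ≈ 2.6866)
M(Z, a) = 7 - Z/3
y(J) = 3*sqrt(6) (y(J) = sqrt(54) = 3*sqrt(6))
(-19947 + x) + y(M(-9, -8)) = (-19947 + 9379/3491) + 3*sqrt(6) = -69625598/3491 + 3*sqrt(6)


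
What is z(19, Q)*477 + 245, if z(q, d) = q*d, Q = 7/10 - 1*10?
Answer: -840409/10 ≈ -84041.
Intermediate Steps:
Q = -93/10 (Q = 7*(⅒) - 10 = 7/10 - 10 = -93/10 ≈ -9.3000)
z(q, d) = d*q
z(19, Q)*477 + 245 = -93/10*19*477 + 245 = -1767/10*477 + 245 = -842859/10 + 245 = -840409/10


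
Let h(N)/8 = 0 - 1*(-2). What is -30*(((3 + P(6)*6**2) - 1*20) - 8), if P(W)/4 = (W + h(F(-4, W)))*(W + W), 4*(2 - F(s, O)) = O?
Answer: -1139730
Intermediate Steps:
F(s, O) = 2 - O/4
h(N) = 16 (h(N) = 8*(0 - 1*(-2)) = 8*(0 + 2) = 8*2 = 16)
P(W) = 8*W*(16 + W) (P(W) = 4*((W + 16)*(W + W)) = 4*((16 + W)*(2*W)) = 4*(2*W*(16 + W)) = 8*W*(16 + W))
-30*(((3 + P(6)*6**2) - 1*20) - 8) = -30*(((3 + (8*6*(16 + 6))*6**2) - 1*20) - 8) = -30*(((3 + (8*6*22)*36) - 20) - 8) = -30*(((3 + 1056*36) - 20) - 8) = -30*(((3 + 38016) - 20) - 8) = -30*((38019 - 20) - 8) = -30*(37999 - 8) = -30*37991 = -1139730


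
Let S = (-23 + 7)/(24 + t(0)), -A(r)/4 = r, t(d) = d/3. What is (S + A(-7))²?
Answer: 6724/9 ≈ 747.11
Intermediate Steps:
t(d) = d/3 (t(d) = d*(⅓) = d/3)
A(r) = -4*r
S = -⅔ (S = (-23 + 7)/(24 + (⅓)*0) = -16/(24 + 0) = -16/24 = -16*1/24 = -⅔ ≈ -0.66667)
(S + A(-7))² = (-⅔ - 4*(-7))² = (-⅔ + 28)² = (82/3)² = 6724/9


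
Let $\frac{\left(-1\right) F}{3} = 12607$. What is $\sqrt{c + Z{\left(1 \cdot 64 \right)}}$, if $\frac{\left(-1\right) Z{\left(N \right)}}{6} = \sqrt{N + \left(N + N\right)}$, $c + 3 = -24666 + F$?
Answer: $\sqrt{-62490 - 48 \sqrt{3}} \approx 250.15 i$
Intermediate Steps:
$F = -37821$ ($F = \left(-3\right) 12607 = -37821$)
$c = -62490$ ($c = -3 - 62487 = -62490$)
$Z{\left(N \right)} = - 6 \sqrt{3} \sqrt{N}$ ($Z{\left(N \right)} = - 6 \sqrt{N + \left(N + N\right)} = - 6 \sqrt{N + 2 N} = - 6 \sqrt{3 N} = - 6 \sqrt{3} \sqrt{N}$)
$\sqrt{c + Z{\left(1 \cdot 64 \right)}} = \sqrt{-62490 - 6 \sqrt{3} \sqrt{1 \cdot 64}} = \sqrt{-62490 - 6 \sqrt{3} \sqrt{64}} = \sqrt{-62490 - 6 \sqrt{3} \cdot 8} = \sqrt{-62490 - 48 \sqrt{3}}$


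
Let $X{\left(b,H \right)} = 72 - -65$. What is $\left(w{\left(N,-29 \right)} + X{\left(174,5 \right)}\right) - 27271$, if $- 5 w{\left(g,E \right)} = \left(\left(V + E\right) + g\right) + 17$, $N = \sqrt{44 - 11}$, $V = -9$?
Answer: $- \frac{135649}{5} - \frac{\sqrt{33}}{5} \approx -27131.0$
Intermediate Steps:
$X{\left(b,H \right)} = 137$ ($X{\left(b,H \right)} = 72 + 65 = 137$)
$N = \sqrt{33} \approx 5.7446$
$w{\left(g,E \right)} = - \frac{8}{5} - \frac{E}{5} - \frac{g}{5}$ ($w{\left(g,E \right)} = - \frac{\left(\left(-9 + E\right) + g\right) + 17}{5} = - \frac{\left(-9 + E + g\right) + 17}{5} = - \frac{8 + E + g}{5} = - \frac{8}{5} - \frac{E}{5} - \frac{g}{5}$)
$\left(w{\left(N,-29 \right)} + X{\left(174,5 \right)}\right) - 27271 = \left(\left(- \frac{8}{5} - - \frac{29}{5} - \frac{\sqrt{33}}{5}\right) + 137\right) - 27271 = \left(\left(- \frac{8}{5} + \frac{29}{5} - \frac{\sqrt{33}}{5}\right) + 137\right) - 27271 = \left(\left(\frac{21}{5} - \frac{\sqrt{33}}{5}\right) + 137\right) - 27271 = \left(\frac{706}{5} - \frac{\sqrt{33}}{5}\right) - 27271 = - \frac{135649}{5} - \frac{\sqrt{33}}{5}$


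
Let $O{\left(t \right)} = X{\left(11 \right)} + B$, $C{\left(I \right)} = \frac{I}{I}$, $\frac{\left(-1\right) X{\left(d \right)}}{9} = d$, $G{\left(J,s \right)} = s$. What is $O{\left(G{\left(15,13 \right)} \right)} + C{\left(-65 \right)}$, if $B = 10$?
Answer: $-88$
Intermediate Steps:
$X{\left(d \right)} = - 9 d$
$C{\left(I \right)} = 1$
$O{\left(t \right)} = -89$ ($O{\left(t \right)} = \left(-9\right) 11 + 10 = -99 + 10 = -89$)
$O{\left(G{\left(15,13 \right)} \right)} + C{\left(-65 \right)} = -89 + 1 = -88$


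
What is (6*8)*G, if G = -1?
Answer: -48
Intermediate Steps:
(6*8)*G = (6*8)*(-1) = 48*(-1) = -48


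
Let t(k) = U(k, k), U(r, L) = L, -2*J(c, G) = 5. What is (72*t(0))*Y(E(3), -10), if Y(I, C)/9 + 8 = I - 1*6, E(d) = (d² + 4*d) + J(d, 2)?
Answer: 0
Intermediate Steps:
J(c, G) = -5/2 (J(c, G) = -½*5 = -5/2)
E(d) = -5/2 + d² + 4*d (E(d) = (d² + 4*d) - 5/2 = -5/2 + d² + 4*d)
t(k) = k
Y(I, C) = -126 + 9*I (Y(I, C) = -72 + 9*(I - 1*6) = -72 + 9*(I - 6) = -72 + 9*(-6 + I) = -72 + (-54 + 9*I) = -126 + 9*I)
(72*t(0))*Y(E(3), -10) = (72*0)*(-126 + 9*(-5/2 + 3² + 4*3)) = 0*(-126 + 9*(-5/2 + 9 + 12)) = 0*(-126 + 9*(37/2)) = 0*(-126 + 333/2) = 0*(81/2) = 0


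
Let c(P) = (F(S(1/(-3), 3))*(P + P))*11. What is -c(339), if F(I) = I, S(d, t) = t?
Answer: -22374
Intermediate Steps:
c(P) = 66*P (c(P) = (3*(P + P))*11 = (3*(2*P))*11 = (6*P)*11 = 66*P)
-c(339) = -66*339 = -1*22374 = -22374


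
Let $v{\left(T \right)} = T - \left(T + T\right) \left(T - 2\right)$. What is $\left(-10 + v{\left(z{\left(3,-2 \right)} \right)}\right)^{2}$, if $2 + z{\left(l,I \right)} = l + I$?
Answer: $289$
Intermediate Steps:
$z{\left(l,I \right)} = -2 + I + l$ ($z{\left(l,I \right)} = -2 + \left(l + I\right) = -2 + \left(I + l\right) = -2 + I + l$)
$v{\left(T \right)} = T - 2 T \left(-2 + T\right)$
$\left(-10 + v{\left(z{\left(3,-2 \right)} \right)}\right)^{2} = \left(-10 + \left(-2 - 2 + 3\right) \left(5 - 2 \left(-2 - 2 + 3\right)\right)\right)^{2} = \left(-10 - \left(5 - -2\right)\right)^{2} = \left(-10 - \left(5 + 2\right)\right)^{2} = \left(-10 - 7\right)^{2} = \left(-17\right)^{2} = 289$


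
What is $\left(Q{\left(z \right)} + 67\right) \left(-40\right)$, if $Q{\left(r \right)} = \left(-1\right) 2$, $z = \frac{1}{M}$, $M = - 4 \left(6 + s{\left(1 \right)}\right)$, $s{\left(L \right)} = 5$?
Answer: $-2600$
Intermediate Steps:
$M = -44$ ($M = - 4 \left(6 + 5\right) = \left(-4\right) 11 = -44$)
$z = - \frac{1}{44}$ ($z = \frac{1}{-44} = - \frac{1}{44} \approx -0.022727$)
$Q{\left(r \right)} = -2$
$\left(Q{\left(z \right)} + 67\right) \left(-40\right) = \left(-2 + 67\right) \left(-40\right) = 65 \left(-40\right) = -2600$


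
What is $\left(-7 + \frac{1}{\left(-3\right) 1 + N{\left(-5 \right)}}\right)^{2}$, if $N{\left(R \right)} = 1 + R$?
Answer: $\frac{2500}{49} \approx 51.02$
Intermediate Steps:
$\left(-7 + \frac{1}{\left(-3\right) 1 + N{\left(-5 \right)}}\right)^{2} = \left(-7 + \frac{1}{\left(-3\right) 1 + \left(1 - 5\right)}\right)^{2} = \left(-7 + \frac{1}{-3 - 4}\right)^{2} = \left(-7 + \frac{1}{-7}\right)^{2} = \left(-7 - \frac{1}{7}\right)^{2} = \left(- \frac{50}{7}\right)^{2} = \frac{2500}{49}$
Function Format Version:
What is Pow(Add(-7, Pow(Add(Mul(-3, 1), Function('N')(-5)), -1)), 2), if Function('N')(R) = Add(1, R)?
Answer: Rational(2500, 49) ≈ 51.020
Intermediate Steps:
Pow(Add(-7, Pow(Add(Mul(-3, 1), Function('N')(-5)), -1)), 2) = Pow(Add(-7, Pow(Add(Mul(-3, 1), Add(1, -5)), -1)), 2) = Pow(Add(-7, Pow(Add(-3, -4), -1)), 2) = Pow(Add(-7, Pow(-7, -1)), 2) = Pow(Add(-7, Rational(-1, 7)), 2) = Pow(Rational(-50, 7), 2) = Rational(2500, 49)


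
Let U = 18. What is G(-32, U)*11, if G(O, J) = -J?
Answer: -198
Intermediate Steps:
G(-32, U)*11 = -1*18*11 = -18*11 = -198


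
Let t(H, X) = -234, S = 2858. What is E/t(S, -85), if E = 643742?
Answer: -321871/117 ≈ -2751.0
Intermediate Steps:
E/t(S, -85) = 643742/(-234) = 643742*(-1/234) = -321871/117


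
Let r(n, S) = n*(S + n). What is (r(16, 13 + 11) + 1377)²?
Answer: 4068289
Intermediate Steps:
(r(16, 13 + 11) + 1377)² = (16*((13 + 11) + 16) + 1377)² = (16*(24 + 16) + 1377)² = (16*40 + 1377)² = (640 + 1377)² = 2017² = 4068289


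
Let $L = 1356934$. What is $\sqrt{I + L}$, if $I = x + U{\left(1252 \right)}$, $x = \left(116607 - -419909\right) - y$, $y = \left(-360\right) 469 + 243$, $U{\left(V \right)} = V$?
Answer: $\sqrt{2063299} \approx 1436.4$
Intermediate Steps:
$y = -168597$ ($y = -168840 + 243 = -168597$)
$x = 705113$ ($x = \left(116607 - -419909\right) - -168597 = \left(116607 + 419909\right) + 168597 = 536516 + 168597 = 705113$)
$I = 706365$ ($I = 705113 + 1252 = 706365$)
$\sqrt{I + L} = \sqrt{706365 + 1356934} = \sqrt{2063299}$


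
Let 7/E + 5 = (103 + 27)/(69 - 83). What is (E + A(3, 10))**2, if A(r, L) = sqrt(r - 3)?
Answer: 2401/10000 ≈ 0.24010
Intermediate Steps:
A(r, L) = sqrt(-3 + r)
E = -49/100 (E = 7/(-5 + (103 + 27)/(69 - 83)) = 7/(-5 + 130/(-14)) = 7/(-5 + 130*(-1/14)) = 7/(-5 - 65/7) = 7/(-100/7) = 7*(-7/100) = -49/100 ≈ -0.49000)
(E + A(3, 10))**2 = (-49/100 + sqrt(-3 + 3))**2 = (-49/100 + sqrt(0))**2 = (-49/100 + 0)**2 = (-49/100)**2 = 2401/10000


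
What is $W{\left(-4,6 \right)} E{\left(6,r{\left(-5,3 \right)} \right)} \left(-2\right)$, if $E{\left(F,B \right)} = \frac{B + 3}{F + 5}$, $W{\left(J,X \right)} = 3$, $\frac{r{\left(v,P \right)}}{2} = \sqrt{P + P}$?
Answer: $- \frac{18}{11} - \frac{12 \sqrt{6}}{11} \approx -4.3085$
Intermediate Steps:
$r{\left(v,P \right)} = 2 \sqrt{2} \sqrt{P}$ ($r{\left(v,P \right)} = 2 \sqrt{P + P} = 2 \sqrt{2 P} = 2 \sqrt{2} \sqrt{P}$)
$E{\left(F,B \right)} = \frac{3 + B}{5 + F}$
$W{\left(-4,6 \right)} E{\left(6,r{\left(-5,3 \right)} \right)} \left(-2\right) = 3 \frac{3 + 2 \sqrt{2} \sqrt{3}}{5 + 6} \left(-2\right) = 3 \frac{3 + 2 \sqrt{6}}{11} \left(-2\right) = 3 \left(\frac{3}{11} + \frac{2 \sqrt{6}}{11}\right) \left(-2\right) = \left(\frac{9}{11} + \frac{6 \sqrt{6}}{11}\right) \left(-2\right) = - \frac{18}{11} - \frac{12 \sqrt{6}}{11}$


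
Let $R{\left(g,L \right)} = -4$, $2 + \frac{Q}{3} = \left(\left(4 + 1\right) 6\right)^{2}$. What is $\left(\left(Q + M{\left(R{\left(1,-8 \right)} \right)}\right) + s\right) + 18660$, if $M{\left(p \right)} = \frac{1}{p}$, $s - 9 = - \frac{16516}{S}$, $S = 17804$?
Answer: $\frac{380325885}{17804} \approx 21362.0$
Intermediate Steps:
$Q = 2694$ ($Q = -6 + 3 \left(\left(4 + 1\right) 6\right)^{2} = -6 + 3 \left(5 \cdot 6\right)^{2} = -6 + 3 \cdot 30^{2} = -6 + 3 \cdot 900 = -6 + 2700 = 2694$)
$s = \frac{35930}{4451}$ ($s = 9 - \frac{16516}{17804} = 9 - \frac{4129}{4451} = \frac{35930}{4451} \approx 8.0723$)
$\left(\left(Q + M{\left(R{\left(1,-8 \right)} \right)}\right) + s\right) + 18660 = \left(\left(2694 + \frac{1}{-4}\right) + \frac{35930}{4451}\right) + 18660 = \left(\left(2694 - \frac{1}{4}\right) + \frac{35930}{4451}\right) + 18660 = \left(\frac{10775}{4} + \frac{35930}{4451}\right) + 18660 = \frac{48103245}{17804} + 18660 = \frac{380325885}{17804}$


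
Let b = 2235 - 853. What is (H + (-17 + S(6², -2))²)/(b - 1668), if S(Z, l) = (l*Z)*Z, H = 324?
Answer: -6807205/286 ≈ -23801.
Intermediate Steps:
S(Z, l) = l*Z² (S(Z, l) = (Z*l)*Z = l*Z²)
b = 1382
(H + (-17 + S(6², -2))²)/(b - 1668) = (324 + (-17 - 2*(6²)²)²)/(1382 - 1668) = (324 + (-17 - 2*36²)²)/(-286) = (324 + (-17 - 2*1296)²)*(-1/286) = (324 + (-17 - 2592)²)*(-1/286) = (324 + (-2609)²)*(-1/286) = (324 + 6806881)*(-1/286) = 6807205*(-1/286) = -6807205/286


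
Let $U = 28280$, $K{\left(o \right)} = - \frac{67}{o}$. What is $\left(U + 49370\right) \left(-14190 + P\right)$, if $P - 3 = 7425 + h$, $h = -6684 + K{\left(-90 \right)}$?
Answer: $- \frac{9396216845}{9} \approx -1.044 \cdot 10^{9}$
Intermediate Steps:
$h = - \frac{601493}{90}$ ($h = -6684 - \frac{67}{-90} = -6684 - - \frac{67}{90} = -6684 + \frac{67}{90} = - \frac{601493}{90} \approx -6683.3$)
$P = \frac{67027}{90}$ ($P = 3 + \left(7425 - \frac{601493}{90}\right) = 3 + \frac{66757}{90} = \frac{67027}{90} \approx 744.74$)
$\left(U + 49370\right) \left(-14190 + P\right) = \left(28280 + 49370\right) \left(-14190 + \frac{67027}{90}\right) = 77650 \left(- \frac{1210073}{90}\right) = - \frac{9396216845}{9}$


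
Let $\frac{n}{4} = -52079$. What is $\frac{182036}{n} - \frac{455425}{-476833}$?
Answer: $\frac{2017885578}{24832985807} \approx 0.081258$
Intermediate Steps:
$n = -208316$ ($n = 4 \left(-52079\right) = -208316$)
$\frac{182036}{n} - \frac{455425}{-476833} = \frac{182036}{-208316} - \frac{455425}{-476833} = 182036 \left(- \frac{1}{208316}\right) - - \frac{455425}{476833} = - \frac{45509}{52079} + \frac{455425}{476833} = \frac{2017885578}{24832985807}$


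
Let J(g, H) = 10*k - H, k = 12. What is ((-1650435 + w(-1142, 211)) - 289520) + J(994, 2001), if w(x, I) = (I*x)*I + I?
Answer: -52784607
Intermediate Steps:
w(x, I) = I + x*I² (w(x, I) = x*I² + I = I + x*I²)
J(g, H) = 120 - H (J(g, H) = 10*12 - H = 120 - H)
((-1650435 + w(-1142, 211)) - 289520) + J(994, 2001) = ((-1650435 + 211*(1 + 211*(-1142))) - 289520) + (120 - 1*2001) = ((-1650435 + 211*(1 - 240962)) - 289520) + (120 - 2001) = ((-1650435 + 211*(-240961)) - 289520) - 1881 = ((-1650435 - 50842771) - 289520) - 1881 = (-52493206 - 289520) - 1881 = -52782726 - 1881 = -52784607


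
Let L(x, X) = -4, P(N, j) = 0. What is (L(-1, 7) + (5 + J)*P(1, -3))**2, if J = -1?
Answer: 16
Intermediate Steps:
(L(-1, 7) + (5 + J)*P(1, -3))**2 = (-4 + (5 - 1)*0)**2 = (-4 + 4*0)**2 = (-4 + 0)**2 = (-4)**2 = 16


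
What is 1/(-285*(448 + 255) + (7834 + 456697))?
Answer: 1/264176 ≈ 3.7854e-6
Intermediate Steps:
1/(-285*(448 + 255) + (7834 + 456697)) = 1/(-285*703 + 464531) = 1/(-200355 + 464531) = 1/264176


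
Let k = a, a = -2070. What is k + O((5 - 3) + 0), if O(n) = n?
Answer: -2068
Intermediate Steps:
k = -2070
k + O((5 - 3) + 0) = -2070 + ((5 - 3) + 0) = -2070 + (2 + 0) = -2070 + 2 = -2068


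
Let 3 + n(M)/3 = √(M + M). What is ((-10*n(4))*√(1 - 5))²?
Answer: -61200 + 43200*√2 ≈ -105.97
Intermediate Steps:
n(M) = -9 + 3*√2*√M (n(M) = -9 + 3*√(M + M) = -9 + 3*√(2*M) = -9 + 3*(√2*√M) = -9 + 3*√2*√M)
((-10*n(4))*√(1 - 5))² = ((-10*(-9 + 3*√2*√4))*√(1 - 5))² = ((-10*(-9 + 3*√2*2))*√(-4))² = ((-10*(-9 + 6*√2))*(2*I))² = ((90 - 60*√2)*(2*I))² = (2*I*(90 - 60*√2))² = -4*(90 - 60*√2)²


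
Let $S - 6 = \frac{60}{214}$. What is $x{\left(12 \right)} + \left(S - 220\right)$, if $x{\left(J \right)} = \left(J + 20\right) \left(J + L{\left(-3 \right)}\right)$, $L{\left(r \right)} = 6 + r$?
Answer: $\frac{28492}{107} \approx 266.28$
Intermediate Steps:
$S = \frac{672}{107}$ ($S = 6 + \frac{60}{214} = 6 + 60 \cdot \frac{1}{214} = 6 + \frac{30}{107} = \frac{672}{107} \approx 6.2804$)
$x{\left(J \right)} = \left(3 + J\right) \left(20 + J\right)$ ($x{\left(J \right)} = \left(J + 20\right) \left(J + \left(6 - 3\right)\right) = \left(20 + J\right) \left(J + 3\right) = \left(20 + J\right) \left(3 + J\right) = \left(3 + J\right) \left(20 + J\right)$)
$x{\left(12 \right)} + \left(S - 220\right) = \left(60 + 12^{2} + 23 \cdot 12\right) + \left(\frac{672}{107} - 220\right) = \left(60 + 144 + 276\right) + \left(\frac{672}{107} - 220\right) = 480 - \frac{22868}{107} = \frac{28492}{107}$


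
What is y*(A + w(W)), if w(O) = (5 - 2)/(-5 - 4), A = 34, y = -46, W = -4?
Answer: -4646/3 ≈ -1548.7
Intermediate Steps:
w(O) = -⅓ (w(O) = 3/(-9) = 3*(-⅑) = -⅓)
y*(A + w(W)) = -46*(34 - ⅓) = -46*101/3 = -4646/3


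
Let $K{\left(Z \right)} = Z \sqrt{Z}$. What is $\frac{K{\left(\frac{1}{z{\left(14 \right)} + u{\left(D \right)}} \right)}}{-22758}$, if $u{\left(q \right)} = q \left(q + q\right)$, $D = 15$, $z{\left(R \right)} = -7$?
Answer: $- \frac{\sqrt{443}}{4466234742} \approx -4.7126 \cdot 10^{-9}$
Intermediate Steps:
$u{\left(q \right)} = 2 q^{2}$ ($u{\left(q \right)} = q 2 q = 2 q^{2}$)
$K{\left(Z \right)} = Z^{\frac{3}{2}}$
$\frac{K{\left(\frac{1}{z{\left(14 \right)} + u{\left(D \right)}} \right)}}{-22758} = \frac{\left(\frac{1}{-7 + 2 \cdot 15^{2}}\right)^{\frac{3}{2}}}{-22758} = \left(\frac{1}{-7 + 2 \cdot 225}\right)^{\frac{3}{2}} \left(- \frac{1}{22758}\right) = \left(\frac{1}{-7 + 450}\right)^{\frac{3}{2}} \left(- \frac{1}{22758}\right) = \left(\frac{1}{443}\right)^{\frac{3}{2}} \left(- \frac{1}{22758}\right) = \frac{\sqrt{443}}{196249} \left(- \frac{1}{22758}\right) = - \frac{\sqrt{443}}{4466234742}$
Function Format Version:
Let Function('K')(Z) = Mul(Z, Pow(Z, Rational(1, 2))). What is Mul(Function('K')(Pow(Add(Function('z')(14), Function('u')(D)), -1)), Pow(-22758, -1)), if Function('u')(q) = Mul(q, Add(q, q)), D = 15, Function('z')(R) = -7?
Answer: Mul(Rational(-1, 4466234742), Pow(443, Rational(1, 2))) ≈ -4.7126e-9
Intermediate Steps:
Function('u')(q) = Mul(2, Pow(q, 2)) (Function('u')(q) = Mul(q, Mul(2, q)) = Mul(2, Pow(q, 2)))
Function('K')(Z) = Pow(Z, Rational(3, 2))
Mul(Function('K')(Pow(Add(Function('z')(14), Function('u')(D)), -1)), Pow(-22758, -1)) = Mul(Pow(Pow(Add(-7, Mul(2, Pow(15, 2))), -1), Rational(3, 2)), Pow(-22758, -1)) = Mul(Pow(Pow(Add(-7, Mul(2, 225)), -1), Rational(3, 2)), Rational(-1, 22758)) = Mul(Pow(Pow(Add(-7, 450), -1), Rational(3, 2)), Rational(-1, 22758)) = Mul(Pow(Pow(443, -1), Rational(3, 2)), Rational(-1, 22758)) = Mul(Pow(Rational(1, 443), Rational(3, 2)), Rational(-1, 22758)) = Mul(Mul(Rational(1, 196249), Pow(443, Rational(1, 2))), Rational(-1, 22758)) = Mul(Rational(-1, 4466234742), Pow(443, Rational(1, 2)))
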